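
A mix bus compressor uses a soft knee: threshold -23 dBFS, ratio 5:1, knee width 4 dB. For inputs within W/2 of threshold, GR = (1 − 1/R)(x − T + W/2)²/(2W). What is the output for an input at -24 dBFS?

-24.1 dBFS

x − T + W/2 = -24 − (-23) + 2 = 1.
GR = (1 − 1/5) × 1² / 8 = 0.8 × 1 / 8 = 0.1 dB.
Output = -24 − 0.1 = -24.1 dBFS.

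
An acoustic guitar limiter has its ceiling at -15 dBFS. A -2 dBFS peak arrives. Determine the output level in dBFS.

-15 dBFS

A brickwall limiter is an ∞:1 compressor: any input above the ceiling is clamped to -15 dBFS.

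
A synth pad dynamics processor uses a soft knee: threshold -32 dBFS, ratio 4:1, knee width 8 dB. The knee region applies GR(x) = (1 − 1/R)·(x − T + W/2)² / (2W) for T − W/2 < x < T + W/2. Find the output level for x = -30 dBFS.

x − T + W/2 = -30 − (-32) + 4 = 6.
GR = (1 − 1/4) × 6² / 16 = 0.75 × 36 / 16 = 1.6875 dB.
Output = -30 − 1.6875 = -31.6875 dBFS.

-31.6875 dBFS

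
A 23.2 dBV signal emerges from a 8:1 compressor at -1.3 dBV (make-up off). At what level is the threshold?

-4.8 dBV

Gain reduction = 23.2 − (-1.3) = 24.5 dB; output overshoot = GR / (R − 1) = 24.5 / 7 = 3.5 dB.
Threshold = output − output overshoot = -1.3 − 3.5 = -4.8 dBV.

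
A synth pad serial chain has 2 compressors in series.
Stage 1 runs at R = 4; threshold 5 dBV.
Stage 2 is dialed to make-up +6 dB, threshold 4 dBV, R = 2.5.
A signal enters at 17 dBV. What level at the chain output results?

11.6 dBV

Stage 1: overshoot 12 dB → 12/4 = 3 dB → 8 dBV.
Stage 2: 4 dB above 4 dBV, reduced 2.5:1 to 1.6 dB above → 5.6 dBV; +6 dB make-up → 11.6 dBV.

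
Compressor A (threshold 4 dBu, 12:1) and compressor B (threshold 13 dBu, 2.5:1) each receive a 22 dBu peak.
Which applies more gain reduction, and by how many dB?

A: overshoot 18 dB → output overshoot 1.5 dB → GR 16.5 dB.
B: overshoot 9 dB → output overshoot 3.6 dB → GR 5.4 dB.
Difference: 11.1 dB in favour of A.

A, by 11.1 dB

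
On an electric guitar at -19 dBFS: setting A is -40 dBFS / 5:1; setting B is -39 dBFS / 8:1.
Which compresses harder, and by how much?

A: overshoot 21 dB → output overshoot 4.2 dB → GR 16.8 dB.
B: overshoot 20 dB → output overshoot 2.5 dB → GR 17.5 dB.
Difference: 0.7 dB in favour of B.

B, by 0.7 dB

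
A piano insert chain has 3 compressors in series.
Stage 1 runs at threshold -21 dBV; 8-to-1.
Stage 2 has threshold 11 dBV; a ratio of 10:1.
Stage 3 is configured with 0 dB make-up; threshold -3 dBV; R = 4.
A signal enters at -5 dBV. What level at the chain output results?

-19 dBV

Stage 1: overshoot 16 dB → 16/8 = 2 dB → -19 dBV.
Stage 2: -19 dBV is at or below the 11 dBV threshold — no compression; output -19 dBV.
Stage 3: -19 dBV ≤ -3 dBV, so stage 3 doesn't engage; output -19 dBV.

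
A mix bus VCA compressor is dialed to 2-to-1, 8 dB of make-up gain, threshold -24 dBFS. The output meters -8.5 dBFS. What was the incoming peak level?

Before make-up, the level was -8.5 − 8 = -16.5 dBFS.
The compressed level sits -16.5 − (-24) = 7.5 dB over threshold.
Input overshoot = R × output overshoot = 15 dB → input = -24 + 15 = -9 dBFS.

-9 dBFS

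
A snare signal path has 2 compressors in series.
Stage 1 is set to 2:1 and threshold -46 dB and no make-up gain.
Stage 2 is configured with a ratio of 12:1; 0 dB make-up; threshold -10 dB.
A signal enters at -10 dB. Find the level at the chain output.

-28 dB

Stage 1: overshoot 36 dB → 36/2 = 18 dB → -28 dB.
Stage 2: -28 dB ≤ -10 dB, so stage 2 doesn't engage; output -28 dB.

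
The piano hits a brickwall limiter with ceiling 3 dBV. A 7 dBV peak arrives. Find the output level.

3 dBV

At ∞:1, everything above 3 dBV is held at the ceiling.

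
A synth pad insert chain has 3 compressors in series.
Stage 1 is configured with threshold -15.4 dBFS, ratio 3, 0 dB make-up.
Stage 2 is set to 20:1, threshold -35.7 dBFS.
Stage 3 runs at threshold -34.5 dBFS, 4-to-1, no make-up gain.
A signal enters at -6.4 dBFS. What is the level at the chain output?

Stage 1: overshoot 9 dB → 9/3 = 3 dB → -12.4 dBFS.
Stage 2: -12.4 dBFS is 23.3 dB over -35.7 dBFS; at 20:1 that becomes 1.165 dB over, giving -34.535 dBFS.
Stage 3: -34.535 dBFS is at or below the -34.5 dBFS threshold — no compression; output -34.535 dBFS.

-34.535 dBFS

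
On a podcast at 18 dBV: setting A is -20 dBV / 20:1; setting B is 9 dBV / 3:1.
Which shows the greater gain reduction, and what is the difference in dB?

A: GR = 38 − 38/20 = 36.1 dB.
B: GR = 9 − 9/3 = 6 dB.
A applies 30.1 dB more gain reduction.

A, by 30.1 dB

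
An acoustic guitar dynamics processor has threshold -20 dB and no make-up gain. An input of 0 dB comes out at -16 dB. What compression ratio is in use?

Input overshoot = 0 − (-20) = 20 dB; output overshoot = -16 − (-20) = 4 dB.
Ratio = 20 / 4 = 5.

5:1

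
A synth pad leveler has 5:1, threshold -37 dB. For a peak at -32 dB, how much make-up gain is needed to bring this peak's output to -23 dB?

Overshoot 5 dB → 5/5 = 1 dB after compression, so the compressed level is -37 + 1 = -36 dB.
Make-up = target − compressed = -23 − (-36) = 13 dB.

13 dB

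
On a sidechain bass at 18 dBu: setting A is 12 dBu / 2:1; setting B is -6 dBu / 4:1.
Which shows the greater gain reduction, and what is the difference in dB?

B, by 15 dB

A: GR = 6 − 6/2 = 3 dB.
B: GR = 24 − 24/4 = 18 dB.
Difference: 15 dB in favour of B.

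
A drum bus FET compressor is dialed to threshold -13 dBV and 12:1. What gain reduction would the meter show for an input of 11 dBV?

22 dB

The signal is 24 dB above threshold.
At 12:1, output sits 24/12 = 2 dB above threshold.
Gain reduction = 24 − 2 = 22 dB.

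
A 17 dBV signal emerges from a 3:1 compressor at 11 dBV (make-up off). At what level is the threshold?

8 dBV

Input is 9 dB above T (since output overshoot × R = input overshoot: (11 − T)·3 = 17 − T gives T = 8 dBV).
Check: 8 + (17 − 8)/3 = 8 + 3 = 11 dBV. ✓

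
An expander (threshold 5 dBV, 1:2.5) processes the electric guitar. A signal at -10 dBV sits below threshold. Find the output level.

The input is 15 dB below the 5 dBV threshold.
A 1:2.5 expander multiplies undershoot by 2.5: 15 × 2.5 = 37.5 dB below threshold.
Output = 5 − 37.5 = -32.5 dBV.

-32.5 dBV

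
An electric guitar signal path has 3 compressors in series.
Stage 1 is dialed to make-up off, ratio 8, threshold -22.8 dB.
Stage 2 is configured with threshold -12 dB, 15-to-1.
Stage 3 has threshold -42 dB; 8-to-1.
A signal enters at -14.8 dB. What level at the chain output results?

-39.475 dB

Stage 1: 8 dB above -22.8 dB, reduced 8:1 to 1 dB above → -21.8 dB.
Stage 2: -21.8 dB ≤ -12 dB, so stage 2 doesn't engage; output -21.8 dB.
Stage 3: -21.8 dB is 20.2 dB over -42 dB; at 8:1 that becomes 2.525 dB over, giving -39.475 dB.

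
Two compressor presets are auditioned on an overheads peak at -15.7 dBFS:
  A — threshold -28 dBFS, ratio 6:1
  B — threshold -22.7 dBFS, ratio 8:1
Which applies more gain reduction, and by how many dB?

A: 12.3 dB over, compressed to 2.05 dB over, so 10.25 dB of GR.
B: 7 dB over, compressed to 0.875 dB over, so 6.125 dB of GR.
Difference: 4.125 dB in favour of A.

A, by 4.125 dB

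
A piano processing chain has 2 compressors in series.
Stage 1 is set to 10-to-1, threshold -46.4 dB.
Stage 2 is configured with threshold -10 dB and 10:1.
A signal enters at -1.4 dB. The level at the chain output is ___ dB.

Stage 1: 45 dB above -46.4 dB, reduced 10:1 to 4.5 dB above → -41.9 dB.
Stage 2: below threshold (-41.9 ≤ -10); passes unchanged; output -41.9 dB.

-41.9 dB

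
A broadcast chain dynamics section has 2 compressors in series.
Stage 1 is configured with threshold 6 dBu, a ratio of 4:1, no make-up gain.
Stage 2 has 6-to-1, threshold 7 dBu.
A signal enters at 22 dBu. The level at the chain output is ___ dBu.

7.5 dBu

Stage 1: 16 dB above 6 dBu, reduced 4:1 to 4 dB above → 10 dBu.
Stage 2: overshoot 3 dB → 3/6 = 0.5 dB → 7.5 dBu.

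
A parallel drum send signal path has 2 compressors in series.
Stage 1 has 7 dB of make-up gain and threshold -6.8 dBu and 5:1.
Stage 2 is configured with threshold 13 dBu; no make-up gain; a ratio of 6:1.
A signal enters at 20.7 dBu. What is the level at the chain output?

5.7 dBu

Stage 1: 20.7 dBu is 27.5 dB over -6.8 dBu; at 5:1 that becomes 5.5 dB over, giving -1.3 dBu; +7 dB make-up → 5.7 dBu.
Stage 2: 5.7 dBu is at or below the 13 dBu threshold — no compression; output 5.7 dBu.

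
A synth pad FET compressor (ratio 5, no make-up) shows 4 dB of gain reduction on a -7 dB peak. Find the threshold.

-12 dB

Let T be the threshold. Output overshoot = (input overshoot)/R, so -11 − T = (-7 − T)/5.
5·(-11 − T) = -7 − T → 4·T = -55 − (-7) = -48.
T = -48/4 = -12 dB.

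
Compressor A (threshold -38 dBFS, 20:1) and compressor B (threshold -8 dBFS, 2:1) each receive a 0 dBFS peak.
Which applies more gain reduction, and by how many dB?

A: GR = 38 − 38/20 = 36.1 dB.
B: GR = 8 − 8/2 = 4 dB.
A reduces 32.1 dB more.

A, by 32.1 dB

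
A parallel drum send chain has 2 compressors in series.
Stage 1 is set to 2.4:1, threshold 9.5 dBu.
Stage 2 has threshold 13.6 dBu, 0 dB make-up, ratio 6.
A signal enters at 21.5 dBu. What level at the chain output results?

13.75 dBu

Stage 1: overshoot 12 dB → 12/2.4 = 5 dB → 14.5 dBu.
Stage 2: 14.5 dBu is 0.9 dB over 13.6 dBu; at 6:1 that becomes 0.15 dB over, giving 13.75 dBu.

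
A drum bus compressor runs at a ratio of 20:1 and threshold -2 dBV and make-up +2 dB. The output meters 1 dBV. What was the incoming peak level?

18 dBV

Remove make-up: 1 − 2 = -1 dBV.
The compressed level sits -1 − (-2) = 1 dB over threshold.
Input overshoot = R × output overshoot = 20 dB → input = -2 + 20 = 18 dBV.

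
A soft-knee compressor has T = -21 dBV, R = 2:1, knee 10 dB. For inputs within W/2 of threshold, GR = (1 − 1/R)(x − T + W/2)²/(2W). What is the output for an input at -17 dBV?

x − T + W/2 = -17 − (-21) + 5 = 9.
GR = (1 − 1/2) × 9² / 20 = 0.5 × 81 / 20 = 2.025 dB.
Output = -17 − 2.025 = -19.025 dBV.

-19.025 dBV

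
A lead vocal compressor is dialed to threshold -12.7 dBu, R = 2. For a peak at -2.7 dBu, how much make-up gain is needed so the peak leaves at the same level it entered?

The peak compresses to -12.7 + 10/2 = -7.7 dBu.
To reach -2.7 dBu requires -2.7 − (-7.7) = 5 dB of make-up.

5 dB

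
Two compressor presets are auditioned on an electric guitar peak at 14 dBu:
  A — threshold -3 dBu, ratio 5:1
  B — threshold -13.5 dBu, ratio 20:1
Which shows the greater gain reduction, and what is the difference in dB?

B, by 12.525 dB

A: GR = 17 − 17/5 = 13.6 dB.
B: GR = 27.5 − 27.5/20 = 26.125 dB.
B reduces 12.525 dB more.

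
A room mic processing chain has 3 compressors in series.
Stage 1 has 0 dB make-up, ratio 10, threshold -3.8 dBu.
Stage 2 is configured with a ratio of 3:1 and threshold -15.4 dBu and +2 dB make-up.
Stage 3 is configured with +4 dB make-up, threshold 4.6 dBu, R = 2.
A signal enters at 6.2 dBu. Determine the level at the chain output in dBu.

-5.2 dBu

Stage 1: overshoot 10 dB → 10/10 = 1 dB → -2.8 dBu.
Stage 2: overshoot 12.6 dB → 12.6/3 = 4.2 dB → -11.2 dBu; +2 dB make-up → -9.2 dBu.
Stage 3: below threshold (-9.2 ≤ 4.6); passes unchanged; make-up brings it to -5.2 dBu.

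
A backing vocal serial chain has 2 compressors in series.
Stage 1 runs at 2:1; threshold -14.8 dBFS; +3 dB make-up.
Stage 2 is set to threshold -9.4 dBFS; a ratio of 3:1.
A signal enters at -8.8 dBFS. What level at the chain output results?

-9.2 dBFS

Stage 1: -8.8 dBFS is 6 dB over -14.8 dBFS; at 2:1 that becomes 3 dB over, giving -11.8 dBFS; +3 dB make-up → -8.8 dBFS.
Stage 2: overshoot 0.6 dB → 0.6/3 = 0.2 dB → -9.2 dBFS.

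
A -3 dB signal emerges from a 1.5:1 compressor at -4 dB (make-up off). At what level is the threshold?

Input is 3 dB above T (since output overshoot × R = input overshoot: (-4 − T)·1.5 = -3 − T gives T = -6 dB).
Check: -6 + (-3 − (-6))/1.5 = -6 + 2 = -4 dB. ✓

-6 dB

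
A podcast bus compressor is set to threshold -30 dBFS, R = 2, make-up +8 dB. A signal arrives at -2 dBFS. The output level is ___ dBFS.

-8 dBFS

The input is 28 dB above the -30 dBFS threshold.
The 28 dB excess becomes 14 dB after 2:1 reduction.
That puts the output at -16 dBFS; make-up adds 8 dB, giving -8 dBFS.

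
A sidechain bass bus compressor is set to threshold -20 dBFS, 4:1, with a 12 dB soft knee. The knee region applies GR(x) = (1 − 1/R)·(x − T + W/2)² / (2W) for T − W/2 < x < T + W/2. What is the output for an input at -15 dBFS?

-18.78125 dBFS

x − T + W/2 = -15 − (-20) + 6 = 11.
GR = (1 − 1/4) × 11² / 24 = 0.75 × 121 / 24 = 3.78125 dB.
Output = -15 − 3.78125 = -18.78125 dBFS.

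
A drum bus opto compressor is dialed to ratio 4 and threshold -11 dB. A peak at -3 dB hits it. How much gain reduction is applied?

6 dB

-3 dB exceeds the threshold by 8 dB.
At 4:1, output sits 8/4 = 2 dB above threshold.
Gain reduction = 8 − 2 = 6 dB.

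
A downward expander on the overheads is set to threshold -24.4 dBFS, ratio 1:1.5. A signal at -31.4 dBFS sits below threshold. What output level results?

-34.9 dBFS

The input is 7 dB below the -24.4 dBFS threshold.
A 1:1.5 expander multiplies undershoot by 1.5: 7 × 1.5 = 10.5 dB below threshold.
Output = -24.4 − 10.5 = -34.9 dBFS.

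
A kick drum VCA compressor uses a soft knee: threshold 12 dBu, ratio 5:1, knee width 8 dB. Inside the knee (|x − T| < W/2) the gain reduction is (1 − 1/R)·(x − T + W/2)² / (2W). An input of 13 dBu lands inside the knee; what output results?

x − T + W/2 = 13 − 12 + 4 = 5.
GR = (1 − 1/5) × 5² / 16 = 0.8 × 25 / 16 = 1.25 dB.
Output = 13 − 1.25 = 11.75 dBu.

11.75 dBu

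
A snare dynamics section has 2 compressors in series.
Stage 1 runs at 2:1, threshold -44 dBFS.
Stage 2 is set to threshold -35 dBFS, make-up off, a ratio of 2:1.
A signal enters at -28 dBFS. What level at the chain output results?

Stage 1: overshoot 16 dB → 16/2 = 8 dB → -36 dBFS.
Stage 2: -36 dBFS ≤ -35 dBFS, so stage 2 doesn't engage; output -36 dBFS.

-36 dBFS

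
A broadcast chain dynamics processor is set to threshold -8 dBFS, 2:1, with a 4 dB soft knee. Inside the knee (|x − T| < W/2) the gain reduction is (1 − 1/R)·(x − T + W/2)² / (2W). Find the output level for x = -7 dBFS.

x − T + W/2 = -7 − (-8) + 2 = 3.
GR = (1 − 1/2) × 3² / 8 = 0.5 × 9 / 8 = 0.5625 dB.
Output = -7 − 0.5625 = -7.5625 dBFS.

-7.5625 dBFS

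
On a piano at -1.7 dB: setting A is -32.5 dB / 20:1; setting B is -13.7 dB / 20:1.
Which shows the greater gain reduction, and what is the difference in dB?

A: GR = 30.8 − 30.8/20 = 29.26 dB.
B: GR = 12 − 12/20 = 11.4 dB.
A applies 17.86 dB more gain reduction.

A, by 17.86 dB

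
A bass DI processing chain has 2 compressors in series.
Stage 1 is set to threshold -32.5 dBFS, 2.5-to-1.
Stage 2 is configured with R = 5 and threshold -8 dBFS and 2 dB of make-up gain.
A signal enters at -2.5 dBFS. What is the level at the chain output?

Stage 1: -2.5 dBFS is 30 dB over -32.5 dBFS; at 2.5:1 that becomes 12 dB over, giving -20.5 dBFS.
Stage 2: -20.5 dBFS ≤ -8 dBFS, so stage 2 doesn't engage; make-up brings it to -18.5 dBFS.

-18.5 dBFS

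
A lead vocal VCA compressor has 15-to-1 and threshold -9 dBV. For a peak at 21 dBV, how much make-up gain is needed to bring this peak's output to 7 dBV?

14 dB

The peak compresses to -9 + 30/15 = -7 dBV.
To reach 7 dBV requires 7 − (-7) = 14 dB of make-up.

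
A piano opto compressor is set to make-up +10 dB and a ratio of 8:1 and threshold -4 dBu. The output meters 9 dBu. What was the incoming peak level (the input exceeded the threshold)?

Before make-up, the level was 9 − 10 = -1 dBu.
That's 3 dB above the -4 dBu threshold.
Input overshoot = R × output overshoot = 24 dB → input = -4 + 24 = 20 dBu.

20 dBu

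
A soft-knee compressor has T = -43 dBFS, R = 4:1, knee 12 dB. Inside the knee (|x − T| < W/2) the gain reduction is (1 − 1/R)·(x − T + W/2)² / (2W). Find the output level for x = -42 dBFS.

x − T + W/2 = -42 − (-43) + 6 = 7.
GR = (1 − 1/4) × 7² / 24 = 0.75 × 49 / 24 = 1.53125 dB.
Output = -42 − 1.53125 = -43.53125 dBFS.

-43.53125 dBFS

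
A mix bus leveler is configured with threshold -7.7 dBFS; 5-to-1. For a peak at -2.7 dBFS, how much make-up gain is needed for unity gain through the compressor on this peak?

4 dB

The peak compresses to -7.7 + 5/5 = -6.7 dBFS.
To reach -2.7 dBFS requires -2.7 − (-6.7) = 4 dB of make-up.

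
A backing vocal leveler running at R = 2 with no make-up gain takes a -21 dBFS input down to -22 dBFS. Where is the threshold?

-23 dBFS

Gain reduction = -21 − (-22) = 1 dB; output overshoot = GR / (R − 1) = 1 / 1 = 1 dB.
Threshold = output − output overshoot = -22 − 1 = -23 dBFS.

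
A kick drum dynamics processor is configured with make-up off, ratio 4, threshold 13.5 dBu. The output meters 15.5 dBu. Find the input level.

21.5 dBu

Post-compression overshoot = 15.5 − 13.5 = 2 dB.
Undo the ratio: input overshoot = 2 × 4 = 8 dB, giving input = 21.5 dBu.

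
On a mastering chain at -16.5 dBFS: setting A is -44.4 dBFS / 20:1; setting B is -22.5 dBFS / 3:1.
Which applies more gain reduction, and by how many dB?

A: 27.9 dB over, compressed to 1.395 dB over, so 26.505 dB of GR.
B: 6 dB over, compressed to 2 dB over, so 4 dB of GR.
Difference: 22.505 dB in favour of A.

A, by 22.505 dB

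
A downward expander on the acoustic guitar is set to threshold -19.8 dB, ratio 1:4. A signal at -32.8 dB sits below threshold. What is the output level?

-71.8 dB

Below threshold, a 1:4 expander applies gain = (4−1)×(T − x) of attenuation.
(4−1) × 13 = 39 dB, so output = -32.8 − 39 = -71.8 dB.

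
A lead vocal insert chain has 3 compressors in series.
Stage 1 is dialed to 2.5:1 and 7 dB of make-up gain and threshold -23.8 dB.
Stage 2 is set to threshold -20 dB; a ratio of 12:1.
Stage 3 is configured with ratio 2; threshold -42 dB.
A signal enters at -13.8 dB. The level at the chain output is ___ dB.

-30.7 dB

Stage 1: 10 dB above -23.8 dB, reduced 2.5:1 to 4 dB above → -19.8 dB; +7 dB make-up → -12.8 dB.
Stage 2: overshoot 7.2 dB → 7.2/12 = 0.6 dB → -19.4 dB.
Stage 3: -19.4 dB is 22.6 dB over -42 dB; at 2:1 that becomes 11.3 dB over, giving -30.7 dB.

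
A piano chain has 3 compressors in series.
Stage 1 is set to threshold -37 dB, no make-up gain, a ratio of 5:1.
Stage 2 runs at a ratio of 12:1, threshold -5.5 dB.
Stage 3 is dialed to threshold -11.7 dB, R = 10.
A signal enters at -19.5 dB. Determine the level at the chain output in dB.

-33.5 dB

Stage 1: overshoot 17.5 dB → 17.5/5 = 3.5 dB → -33.5 dB.
Stage 2: -33.5 dB is at or below the -5.5 dB threshold — no compression; output -33.5 dB.
Stage 3: -33.5 dB ≤ -11.7 dB, so stage 3 doesn't engage; output -33.5 dB.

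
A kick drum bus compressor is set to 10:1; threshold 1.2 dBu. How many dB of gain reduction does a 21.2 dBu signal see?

Overshoot = 21.2 − 1.2 = 20 dB.
A 10:1 ratio leaves 2 dB of that excess.
GR = overshoot in − overshoot out = 20 − 2 = 18 dB.

18 dB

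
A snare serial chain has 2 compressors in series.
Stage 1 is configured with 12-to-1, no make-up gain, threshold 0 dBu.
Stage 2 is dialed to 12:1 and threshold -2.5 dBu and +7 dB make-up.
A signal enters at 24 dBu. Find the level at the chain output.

Stage 1: 24 dBu is 24 dB over 0 dBu; at 12:1 that becomes 2 dB over, giving 2 dBu.
Stage 2: 4.5 dB above -2.5 dBu, reduced 12:1 to 0.375 dB above → -2.125 dBu; +7 dB make-up → 4.875 dBu.

4.875 dBu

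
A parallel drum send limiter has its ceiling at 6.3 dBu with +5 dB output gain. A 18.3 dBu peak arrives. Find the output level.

The limiter clamps the peak to its 6.3 dBu ceiling.
Output gain then adds 5 dB: 6.3 + 5 = 11.3 dBu.

11.3 dBu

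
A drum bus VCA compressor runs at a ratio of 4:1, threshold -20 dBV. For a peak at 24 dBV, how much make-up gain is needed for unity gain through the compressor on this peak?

The peak compresses to -20 + 44/4 = -9 dBV.
To reach 24 dBV requires 24 − (-9) = 33 dB of make-up.

33 dB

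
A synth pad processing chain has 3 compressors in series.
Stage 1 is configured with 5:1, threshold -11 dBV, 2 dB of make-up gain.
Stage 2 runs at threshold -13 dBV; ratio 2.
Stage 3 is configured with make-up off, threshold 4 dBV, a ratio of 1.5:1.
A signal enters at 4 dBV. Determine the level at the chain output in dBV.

-9.5 dBV

Stage 1: 4 dBV is 15 dB over -11 dBV; at 5:1 that becomes 3 dB over, giving -8 dBV; +2 dB make-up → -6 dBV.
Stage 2: 7 dB above -13 dBV, reduced 2:1 to 3.5 dB above → -9.5 dBV.
Stage 3: -9.5 dBV is at or below the 4 dBV threshold — no compression; output -9.5 dBV.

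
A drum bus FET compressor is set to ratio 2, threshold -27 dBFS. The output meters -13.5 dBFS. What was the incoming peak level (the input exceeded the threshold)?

0 dBFS

The compressed level sits -13.5 − (-27) = 13.5 dB over threshold.
Before 2:1 compression the overshoot was 13.5 × 2 = 27 dB, so input = -27 + 27 = 0 dBFS.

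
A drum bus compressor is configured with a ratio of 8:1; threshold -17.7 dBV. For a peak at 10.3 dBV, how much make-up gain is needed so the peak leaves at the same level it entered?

Overshoot 28 dB → 28/8 = 3.5 dB after compression, so the compressed level is -17.7 + 3.5 = -14.2 dBV.
Make-up = target − compressed = 10.3 − (-14.2) = 24.5 dB.

24.5 dB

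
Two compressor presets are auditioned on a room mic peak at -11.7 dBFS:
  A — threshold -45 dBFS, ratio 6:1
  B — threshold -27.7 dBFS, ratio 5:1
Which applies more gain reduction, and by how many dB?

A, by 14.95 dB

A: 33.3 dB over, compressed to 5.55 dB over, so 27.75 dB of GR.
B: 16 dB over, compressed to 3.2 dB over, so 12.8 dB of GR.
A applies 14.95 dB more gain reduction.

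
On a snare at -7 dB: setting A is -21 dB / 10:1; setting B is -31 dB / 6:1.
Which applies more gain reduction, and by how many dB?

B, by 7.4 dB

A: overshoot 14 dB → output overshoot 1.4 dB → GR 12.6 dB.
B: overshoot 24 dB → output overshoot 4 dB → GR 20 dB.
B reduces 7.4 dB more.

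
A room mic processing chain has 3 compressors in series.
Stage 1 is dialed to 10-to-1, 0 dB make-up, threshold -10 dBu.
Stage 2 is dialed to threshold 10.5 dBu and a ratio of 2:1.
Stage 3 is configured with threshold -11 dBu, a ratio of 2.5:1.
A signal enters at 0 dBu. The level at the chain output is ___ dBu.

Stage 1: 0 dBu is 10 dB over -10 dBu; at 10:1 that becomes 1 dB over, giving -9 dBu.
Stage 2: below threshold (-9 ≤ 10.5); passes unchanged; output -9 dBu.
Stage 3: 2 dB above -11 dBu, reduced 2.5:1 to 0.8 dB above → -10.2 dBu.

-10.2 dBu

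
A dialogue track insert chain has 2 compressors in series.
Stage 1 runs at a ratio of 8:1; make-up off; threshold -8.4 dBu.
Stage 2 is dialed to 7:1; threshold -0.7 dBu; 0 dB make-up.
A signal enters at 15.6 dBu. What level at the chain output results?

Stage 1: overshoot 24 dB → 24/8 = 3 dB → -5.4 dBu.
Stage 2: -5.4 dBu is at or below the -0.7 dBu threshold — no compression; output -5.4 dBu.

-5.4 dBu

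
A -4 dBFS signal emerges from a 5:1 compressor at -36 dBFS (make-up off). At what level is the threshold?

Input is 40 dB above T (since output overshoot × R = input overshoot: (-36 − T)·5 = -4 − T gives T = -44 dBFS).
Check: -44 + (-4 − (-44))/5 = -44 + 8 = -36 dBFS. ✓

-44 dBFS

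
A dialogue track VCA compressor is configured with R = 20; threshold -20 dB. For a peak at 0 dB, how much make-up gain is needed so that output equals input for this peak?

Without make-up, output = threshold + overshoot/20 = -20 + 1 = -19 dB.
Gap to target: 19 dB.

19 dB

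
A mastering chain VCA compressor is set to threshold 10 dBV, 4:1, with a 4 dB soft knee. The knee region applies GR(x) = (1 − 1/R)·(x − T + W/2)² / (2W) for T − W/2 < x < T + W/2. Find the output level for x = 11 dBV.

10.15625 dBV

x − T + W/2 = 11 − 10 + 2 = 3.
GR = (1 − 1/4) × 3² / 8 = 0.75 × 9 / 8 = 0.84375 dB.
Output = 11 − 0.84375 = 10.15625 dBV.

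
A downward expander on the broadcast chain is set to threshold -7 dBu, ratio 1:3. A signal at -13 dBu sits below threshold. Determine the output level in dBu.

-25 dBu

Undershoot = (-7) − (-13) = 6 dB.
At 1:3, that expands to 18 dB under threshold.
Output = -7 − 18 = -25 dBu.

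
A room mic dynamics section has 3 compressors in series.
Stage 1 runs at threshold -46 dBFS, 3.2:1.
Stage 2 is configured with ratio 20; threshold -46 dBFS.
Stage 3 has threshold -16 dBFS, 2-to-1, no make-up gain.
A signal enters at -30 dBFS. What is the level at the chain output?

Stage 1: 16 dB above -46 dBFS, reduced 3.2:1 to 5 dB above → -41 dBFS.
Stage 2: overshoot 5 dB → 5/20 = 0.25 dB → -45.75 dBFS.
Stage 3: below threshold (-45.75 ≤ -16); passes unchanged; output -45.75 dBFS.

-45.75 dBFS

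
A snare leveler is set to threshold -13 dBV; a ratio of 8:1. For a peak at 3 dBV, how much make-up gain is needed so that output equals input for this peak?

Overshoot 16 dB → 16/8 = 2 dB after compression, so the compressed level is -13 + 2 = -11 dBV.
Make-up = target − compressed = 3 − (-11) = 14 dB.

14 dB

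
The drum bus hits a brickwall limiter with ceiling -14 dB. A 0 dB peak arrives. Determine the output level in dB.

-14 dB

The limiter clamps the peak to its -14 dB ceiling.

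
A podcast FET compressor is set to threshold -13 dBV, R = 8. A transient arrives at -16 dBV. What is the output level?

-16 dBV is 3 dB below the -13 dBV threshold, so no gain reduction is applied.
Output = input = -16 dBV.

-16 dBV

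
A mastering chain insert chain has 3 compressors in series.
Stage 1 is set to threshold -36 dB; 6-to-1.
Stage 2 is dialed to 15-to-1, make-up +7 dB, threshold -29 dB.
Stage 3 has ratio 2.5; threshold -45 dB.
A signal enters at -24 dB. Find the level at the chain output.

Stage 1: overshoot 12 dB → 12/6 = 2 dB → -34 dB.
Stage 2: below threshold (-34 ≤ -29); passes unchanged; make-up brings it to -27 dB.
Stage 3: overshoot 18 dB → 18/2.5 = 7.2 dB → -37.8 dB.

-37.8 dB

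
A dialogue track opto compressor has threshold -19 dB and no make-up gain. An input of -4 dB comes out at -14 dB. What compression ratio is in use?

Input overshoot = -4 − (-19) = 15 dB; output overshoot = -14 − (-19) = 5 dB.
Ratio = 15 / 5 = 3.

3:1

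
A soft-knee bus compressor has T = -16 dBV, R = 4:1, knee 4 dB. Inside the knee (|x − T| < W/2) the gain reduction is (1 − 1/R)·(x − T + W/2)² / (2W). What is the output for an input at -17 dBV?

-17.09375 dBV

x − T + W/2 = -17 − (-16) + 2 = 1.
GR = (1 − 1/4) × 1² / 8 = 0.75 × 1 / 8 = 0.09375 dB.
Output = -17 − 0.09375 = -17.09375 dBV.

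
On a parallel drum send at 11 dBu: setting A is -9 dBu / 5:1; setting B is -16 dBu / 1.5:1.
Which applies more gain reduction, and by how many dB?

A: 20 dB over, compressed to 4 dB over, so 16 dB of GR.
B: 27 dB over, compressed to 18 dB over, so 9 dB of GR.
Difference: 7 dB in favour of A.

A, by 7 dB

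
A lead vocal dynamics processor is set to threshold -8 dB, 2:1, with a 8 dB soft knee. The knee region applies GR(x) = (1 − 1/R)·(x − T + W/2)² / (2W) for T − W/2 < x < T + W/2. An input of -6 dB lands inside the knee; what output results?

-7.125 dB

x − T + W/2 = -6 − (-8) + 4 = 6.
GR = (1 − 1/2) × 6² / 16 = 0.5 × 36 / 16 = 1.125 dB.
Output = -6 − 1.125 = -7.125 dB.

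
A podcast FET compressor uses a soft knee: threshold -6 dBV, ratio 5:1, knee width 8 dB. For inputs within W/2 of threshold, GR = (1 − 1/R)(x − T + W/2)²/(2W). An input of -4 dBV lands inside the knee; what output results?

-5.8 dBV

x − T + W/2 = -4 − (-6) + 4 = 6.
GR = (1 − 1/5) × 6² / 16 = 0.8 × 36 / 16 = 1.8 dB.
Output = -4 − 1.8 = -5.8 dBV.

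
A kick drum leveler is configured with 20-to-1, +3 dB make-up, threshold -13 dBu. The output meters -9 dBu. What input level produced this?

Before make-up, the level was -9 − 3 = -12 dBu.
Post-compression overshoot = -12 − (-13) = 1 dB.
Before 20:1 compression the overshoot was 1 × 20 = 20 dB, so input = -13 + 20 = 7 dBu.

7 dBu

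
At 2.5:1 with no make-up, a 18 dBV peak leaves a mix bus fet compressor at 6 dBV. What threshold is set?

Let T be the threshold. Output overshoot = (input overshoot)/R, so 6 − T = (18 − T)/2.5.
2.5·(6 − T) = 18 − T → 1.5·T = 15 − 18 = -3.
T = -3/1.5 = -2 dBV.

-2 dBV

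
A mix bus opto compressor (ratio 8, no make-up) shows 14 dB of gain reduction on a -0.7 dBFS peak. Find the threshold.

-16.7 dBFS

Gain reduction = -0.7 − (-14.7) = 14 dB; output overshoot = GR / (R − 1) = 14 / 7 = 2 dB.
Threshold = output − output overshoot = -14.7 − 2 = -16.7 dBFS.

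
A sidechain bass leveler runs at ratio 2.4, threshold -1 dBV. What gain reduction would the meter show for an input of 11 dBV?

11 dBV exceeds the threshold by 12 dB.
After 2.4:1 compression the overshoot becomes 12/2.4 = 5 dB.
Gain reduction = 12 − 5 = 7 dB.

7 dB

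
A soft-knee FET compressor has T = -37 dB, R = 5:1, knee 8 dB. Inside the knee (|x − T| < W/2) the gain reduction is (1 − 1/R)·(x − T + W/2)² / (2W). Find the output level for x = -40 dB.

x − T + W/2 = -40 − (-37) + 4 = 1.
GR = (1 − 1/5) × 1² / 16 = 0.8 × 1 / 16 = 0.05 dB.
Output = -40 − 0.05 = -40.05 dB.

-40.05 dB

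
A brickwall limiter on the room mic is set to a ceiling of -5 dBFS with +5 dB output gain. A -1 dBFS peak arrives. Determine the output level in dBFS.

0 dBFS

The limiter clamps the peak to its -5 dBFS ceiling.
Output gain then adds 5 dB: -5 + 5 = 0 dBFS.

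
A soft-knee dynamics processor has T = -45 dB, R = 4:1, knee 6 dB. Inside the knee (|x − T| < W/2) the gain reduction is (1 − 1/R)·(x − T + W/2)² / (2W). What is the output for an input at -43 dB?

x − T + W/2 = -43 − (-45) + 3 = 5.
GR = (1 − 1/4) × 5² / 12 = 0.75 × 25 / 12 = 1.5625 dB.
Output = -43 − 1.5625 = -44.5625 dB.

-44.5625 dB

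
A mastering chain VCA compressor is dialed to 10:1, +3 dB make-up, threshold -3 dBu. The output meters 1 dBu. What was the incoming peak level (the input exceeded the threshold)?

Remove make-up: 1 − 3 = -2 dBu.
The compressed level sits -2 − (-3) = 1 dB over threshold.
Undo the ratio: input overshoot = 1 × 10 = 10 dB, giving input = 7 dBu.

7 dBu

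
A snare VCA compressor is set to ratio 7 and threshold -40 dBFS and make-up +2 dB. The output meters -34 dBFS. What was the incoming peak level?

Remove make-up: -34 − 2 = -36 dBFS.
The compressed level sits -36 − (-40) = 4 dB over threshold.
Input overshoot = R × output overshoot = 28 dB → input = -40 + 28 = -12 dBFS.

-12 dBFS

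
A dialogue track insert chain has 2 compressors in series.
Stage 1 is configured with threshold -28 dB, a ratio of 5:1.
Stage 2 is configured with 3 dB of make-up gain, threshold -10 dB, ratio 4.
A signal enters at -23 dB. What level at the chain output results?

-24 dB

Stage 1: 5 dB above -28 dB, reduced 5:1 to 1 dB above → -27 dB.
Stage 2: below threshold (-27 ≤ -10); passes unchanged; make-up brings it to -24 dB.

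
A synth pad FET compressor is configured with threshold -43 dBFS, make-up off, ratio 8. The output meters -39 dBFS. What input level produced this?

The compressed level sits -39 − (-43) = 4 dB over threshold.
Before 8:1 compression the overshoot was 4 × 8 = 32 dB, so input = -43 + 32 = -11 dBFS.

-11 dBFS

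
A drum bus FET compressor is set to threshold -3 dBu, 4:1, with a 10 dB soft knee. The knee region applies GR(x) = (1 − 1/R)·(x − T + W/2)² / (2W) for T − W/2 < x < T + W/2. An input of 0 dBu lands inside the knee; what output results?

-2.4 dBu

x − T + W/2 = 0 − (-3) + 5 = 8.
GR = (1 − 1/4) × 8² / 20 = 0.75 × 64 / 20 = 2.4 dB.
Output = 0 − 2.4 = -2.4 dBu.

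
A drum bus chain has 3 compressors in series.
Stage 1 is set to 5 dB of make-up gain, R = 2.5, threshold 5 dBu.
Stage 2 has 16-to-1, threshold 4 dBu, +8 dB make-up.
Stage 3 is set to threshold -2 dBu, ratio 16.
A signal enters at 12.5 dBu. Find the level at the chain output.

-1.089844 dBu

Stage 1: overshoot 7.5 dB → 7.5/2.5 = 3 dB → 8 dBu; +5 dB make-up → 13 dBu.
Stage 2: 13 dBu is 9 dB over 4 dBu; at 16:1 that becomes 0.5625 dB over, giving 4.5625 dBu; +8 dB make-up → 12.5625 dBu.
Stage 3: overshoot 14.5625 dB → 14.5625/16 = 0.910156 dB → -1.089844 dBu.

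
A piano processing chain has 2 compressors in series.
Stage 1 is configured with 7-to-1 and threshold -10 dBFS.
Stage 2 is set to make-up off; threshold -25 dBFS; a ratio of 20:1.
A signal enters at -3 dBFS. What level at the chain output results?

-24.2 dBFS

Stage 1: 7 dB above -10 dBFS, reduced 7:1 to 1 dB above → -9 dBFS.
Stage 2: overshoot 16 dB → 16/20 = 0.8 dB → -24.2 dBFS.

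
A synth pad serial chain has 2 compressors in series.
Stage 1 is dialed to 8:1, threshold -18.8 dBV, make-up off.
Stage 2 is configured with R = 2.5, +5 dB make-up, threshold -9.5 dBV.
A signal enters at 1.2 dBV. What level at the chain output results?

Stage 1: 20 dB above -18.8 dBV, reduced 8:1 to 2.5 dB above → -16.3 dBV.
Stage 2: below threshold (-16.3 ≤ -9.5); passes unchanged; make-up brings it to -11.3 dBV.

-11.3 dBV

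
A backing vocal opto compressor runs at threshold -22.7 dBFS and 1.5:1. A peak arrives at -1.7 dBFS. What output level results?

-8.7 dBFS

Overshoot: -1.7 − (-22.7) = 21 dB.
The 21 dB excess becomes 14 dB after 1.5:1 reduction.
That puts the output at -8.7 dBFS.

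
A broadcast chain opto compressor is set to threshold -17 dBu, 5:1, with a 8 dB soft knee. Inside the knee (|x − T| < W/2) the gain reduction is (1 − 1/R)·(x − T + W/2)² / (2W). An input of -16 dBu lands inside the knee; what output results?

-17.25 dBu

x − T + W/2 = -16 − (-17) + 4 = 5.
GR = (1 − 1/5) × 5² / 16 = 0.8 × 25 / 16 = 1.25 dB.
Output = -16 − 1.25 = -17.25 dBu.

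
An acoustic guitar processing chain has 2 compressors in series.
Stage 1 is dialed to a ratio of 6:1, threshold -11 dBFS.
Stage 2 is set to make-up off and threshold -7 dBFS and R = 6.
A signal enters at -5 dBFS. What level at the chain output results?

Stage 1: 6 dB above -11 dBFS, reduced 6:1 to 1 dB above → -10 dBFS.
Stage 2: -10 dBFS ≤ -7 dBFS, so stage 2 doesn't engage; output -10 dBFS.

-10 dBFS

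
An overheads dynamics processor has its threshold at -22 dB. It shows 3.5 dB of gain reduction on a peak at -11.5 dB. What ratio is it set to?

1.5:1

Input overshoot = -11.5 − (-22) = 10.5 dB.
Output overshoot = 10.5 − 3.5 = 7 dB.
Ratio = input overshoot / output overshoot = 10.5 / 7 = 1.5.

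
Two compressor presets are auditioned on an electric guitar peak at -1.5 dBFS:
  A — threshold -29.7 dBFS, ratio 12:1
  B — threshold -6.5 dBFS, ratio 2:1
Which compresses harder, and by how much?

A: GR = 28.2 − 28.2/12 = 25.85 dB.
B: GR = 5 − 5/2 = 2.5 dB.
A applies 23.35 dB more gain reduction.

A, by 23.35 dB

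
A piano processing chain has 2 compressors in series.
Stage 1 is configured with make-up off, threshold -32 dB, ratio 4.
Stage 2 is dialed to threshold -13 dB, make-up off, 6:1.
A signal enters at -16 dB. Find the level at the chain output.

Stage 1: overshoot 16 dB → 16/4 = 4 dB → -28 dB.
Stage 2: -28 dB is at or below the -13 dB threshold — no compression; output -28 dB.

-28 dB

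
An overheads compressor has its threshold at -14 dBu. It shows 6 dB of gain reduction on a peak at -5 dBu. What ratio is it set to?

3:1

Input overshoot = -5 − (-14) = 9 dB.
Output overshoot = 9 − 6 = 3 dB.
Ratio = input overshoot / output overshoot = 9 / 3 = 3.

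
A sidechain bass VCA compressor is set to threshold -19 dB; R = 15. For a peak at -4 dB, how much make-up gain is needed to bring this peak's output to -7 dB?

11 dB

Overshoot 15 dB → 15/15 = 1 dB after compression, so the compressed level is -19 + 1 = -18 dB.
Make-up = target − compressed = -7 − (-18) = 11 dB.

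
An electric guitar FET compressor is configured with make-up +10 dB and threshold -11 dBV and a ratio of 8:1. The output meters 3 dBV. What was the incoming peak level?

Before make-up, the level was 3 − 10 = -7 dBV.
That's 4 dB above the -11 dBV threshold.
Input overshoot = R × output overshoot = 32 dB → input = -11 + 32 = 21 dBV.

21 dBV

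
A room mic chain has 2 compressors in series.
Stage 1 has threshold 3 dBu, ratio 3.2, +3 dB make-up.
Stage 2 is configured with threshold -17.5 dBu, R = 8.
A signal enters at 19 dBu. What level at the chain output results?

Stage 1: 16 dB above 3 dBu, reduced 3.2:1 to 5 dB above → 8 dBu; +3 dB make-up → 11 dBu.
Stage 2: 11 dBu is 28.5 dB over -17.5 dBu; at 8:1 that becomes 3.5625 dB over, giving -13.9375 dBu.

-13.9375 dBu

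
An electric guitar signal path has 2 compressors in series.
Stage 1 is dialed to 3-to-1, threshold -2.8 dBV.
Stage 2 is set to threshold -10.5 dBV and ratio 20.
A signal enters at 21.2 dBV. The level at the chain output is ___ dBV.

Stage 1: 21.2 dBV is 24 dB over -2.8 dBV; at 3:1 that becomes 8 dB over, giving 5.2 dBV.
Stage 2: overshoot 15.7 dB → 15.7/20 = 0.785 dB → -9.715 dBV.

-9.715 dBV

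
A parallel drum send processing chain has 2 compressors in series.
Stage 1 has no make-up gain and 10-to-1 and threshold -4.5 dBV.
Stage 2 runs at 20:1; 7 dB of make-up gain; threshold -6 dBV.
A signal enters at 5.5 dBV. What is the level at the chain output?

Stage 1: 10 dB above -4.5 dBV, reduced 10:1 to 1 dB above → -3.5 dBV.
Stage 2: 2.5 dB above -6 dBV, reduced 20:1 to 0.125 dB above → -5.875 dBV; +7 dB make-up → 1.125 dBV.

1.125 dBV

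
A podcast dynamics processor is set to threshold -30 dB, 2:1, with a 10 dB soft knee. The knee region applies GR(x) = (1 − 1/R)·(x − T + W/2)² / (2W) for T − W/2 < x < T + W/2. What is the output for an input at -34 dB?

-34.025 dB

x − T + W/2 = -34 − (-30) + 5 = 1.
GR = (1 − 1/2) × 1² / 20 = 0.5 × 1 / 20 = 0.025 dB.
Output = -34 − 0.025 = -34.025 dB.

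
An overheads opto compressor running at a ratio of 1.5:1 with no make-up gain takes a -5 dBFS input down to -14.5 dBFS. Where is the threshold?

Let T be the threshold. Output overshoot = (input overshoot)/R, so -14.5 − T = (-5 − T)/1.5.
1.5·(-14.5 − T) = -5 − T → 0.5·T = -21.75 − (-5) = -16.75.
T = -16.75/0.5 = -33.5 dBFS.

-33.5 dBFS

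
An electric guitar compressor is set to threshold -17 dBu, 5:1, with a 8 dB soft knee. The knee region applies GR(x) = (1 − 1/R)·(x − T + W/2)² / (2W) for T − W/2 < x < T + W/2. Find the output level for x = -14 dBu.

x − T + W/2 = -14 − (-17) + 4 = 7.
GR = (1 − 1/5) × 7² / 16 = 0.8 × 49 / 16 = 2.45 dB.
Output = -14 − 2.45 = -16.45 dBu.

-16.45 dBu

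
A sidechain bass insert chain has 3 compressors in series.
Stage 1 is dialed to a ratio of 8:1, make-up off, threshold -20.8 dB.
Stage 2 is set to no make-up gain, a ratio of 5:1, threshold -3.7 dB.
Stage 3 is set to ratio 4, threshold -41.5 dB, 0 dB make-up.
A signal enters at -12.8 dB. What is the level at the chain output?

Stage 1: 8 dB above -20.8 dB, reduced 8:1 to 1 dB above → -19.8 dB.
Stage 2: -19.8 dB is at or below the -3.7 dB threshold — no compression; output -19.8 dB.
Stage 3: -19.8 dB is 21.7 dB over -41.5 dB; at 4:1 that becomes 5.425 dB over, giving -36.075 dB.

-36.075 dB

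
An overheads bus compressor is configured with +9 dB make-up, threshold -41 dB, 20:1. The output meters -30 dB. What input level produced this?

Remove make-up: -30 − 9 = -39 dB.
That's 2 dB above the -41 dB threshold.
Undo the ratio: input overshoot = 2 × 20 = 40 dB, giving input = -1 dB.

-1 dB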